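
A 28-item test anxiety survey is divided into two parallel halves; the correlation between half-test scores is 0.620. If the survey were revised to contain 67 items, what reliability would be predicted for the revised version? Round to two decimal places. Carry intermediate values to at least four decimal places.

First correct the split-half correlation to full-test reliability: r_full = 2 × 0.620 / (1 + 0.620) ≈ 0.7654
Length factor from 28 to 67 items: n = 67/28 = 2.3929
r_new = n·r_full / (1 + (n − 1)·r_full) = 1.8315 / 2.0661 ≈ 0.8865

0.89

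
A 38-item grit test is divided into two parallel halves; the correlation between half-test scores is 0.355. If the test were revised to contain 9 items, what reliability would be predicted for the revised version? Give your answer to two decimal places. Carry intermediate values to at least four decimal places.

Full-test reliability from the split-half r: r_full = 2(0.355)/(1 + 0.355) = 0.5240
Then adjust to 9 items: n = 9/38 = 0.2368
r_new = n·r_full / (1 + (n − 1)·r_full) = 0.1241 / 0.6001 ≈ 0.2068

0.21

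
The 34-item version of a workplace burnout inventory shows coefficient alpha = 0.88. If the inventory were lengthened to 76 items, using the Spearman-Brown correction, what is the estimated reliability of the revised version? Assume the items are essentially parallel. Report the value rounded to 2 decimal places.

n = 76/34 = 2.2353
r_new = (2.2353 × 0.88) / (1 + (2.2353 − 1) × 0.88)
r_new = 1.9671 / 2.0871 ≈ 0.9425

0.94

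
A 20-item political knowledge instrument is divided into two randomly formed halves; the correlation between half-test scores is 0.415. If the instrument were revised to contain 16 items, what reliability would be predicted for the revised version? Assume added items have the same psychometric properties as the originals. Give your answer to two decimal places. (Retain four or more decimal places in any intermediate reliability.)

First correct the split-half correlation to full-test reliability: r_full = 2 × 0.415 / (1 + 0.415) ≈ 0.5866
Length factor from 20 to 16 items: n = 16/20 = 0.8000
r_new = n·r_full / (1 + (n − 1)·r_full) = 0.4693 / 0.8827 ≈ 0.5317

0.53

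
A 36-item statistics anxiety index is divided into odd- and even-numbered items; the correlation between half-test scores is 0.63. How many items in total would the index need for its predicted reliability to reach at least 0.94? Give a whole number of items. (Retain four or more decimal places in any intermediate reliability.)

r_full = 2(0.63)/(1 + 0.63) = 0.7730
Solve Spearman-Brown for n: n = 0.94(1 − 0.7730) / [0.7730(1 − 0.94)] = 4.6007
Required items = 4.6007 × 36 = 165.63, so 166 items.

166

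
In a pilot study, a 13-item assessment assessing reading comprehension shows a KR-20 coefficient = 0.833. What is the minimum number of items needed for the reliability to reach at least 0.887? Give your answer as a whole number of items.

21

n = 0.887 × (1 − 0.833) / [ 0.833 × (1 − 0.887) ]
  = 0.148129 / 0.094129 = 1.5737
So the test needs 1.5737 × 13 ≈ 20.46 items; rounding up, 21.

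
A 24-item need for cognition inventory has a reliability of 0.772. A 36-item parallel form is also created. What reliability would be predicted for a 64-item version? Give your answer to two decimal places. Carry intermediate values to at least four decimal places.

0.90

Only the ratio of lengths matters: n = 64/24 = 2.6667
r_{64} = n·r / (1 + (n − 1)·r) = 2.0587 / 2.2867 ≈ 0.9003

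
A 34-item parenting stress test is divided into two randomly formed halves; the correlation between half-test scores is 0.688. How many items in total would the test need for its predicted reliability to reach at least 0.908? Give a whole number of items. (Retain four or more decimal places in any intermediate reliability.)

Corrected full-test reliability: r_full = 2 × 0.688 / (1 + 0.688) ≈ 0.8152
Solve Spearman-Brown for n: n = 0.908(1 − 0.8152) / [0.8152(1 − 0.908)] = 2.2374
Items = 2.2374 × 34 ≈ 76.07 → 77

77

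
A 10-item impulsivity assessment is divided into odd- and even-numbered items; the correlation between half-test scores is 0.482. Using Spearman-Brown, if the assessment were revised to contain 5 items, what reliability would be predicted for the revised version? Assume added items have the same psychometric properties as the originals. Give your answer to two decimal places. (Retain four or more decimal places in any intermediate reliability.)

Spearman-Brown correction (n = 2): r_full = 2·0.482/(1 + 0.482) = 0.6505
Length factor from 10 to 5 items: n = 5/10 = 0.5000
r_new = n·r_full / (1 + (n − 1)·r_full) = 0.3252 / 0.6747 ≈ 0.4820

0.48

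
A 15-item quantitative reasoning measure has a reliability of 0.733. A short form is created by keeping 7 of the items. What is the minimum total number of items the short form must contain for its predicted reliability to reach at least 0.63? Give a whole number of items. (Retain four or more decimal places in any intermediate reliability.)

10

First, r for the 7-item form: n = 7/15 = 0.4667, so r_7 = 0.4667·0.733/(1 + (0.4667 − 1)·0.733) = 0.5616
Length factor from the short form to reach 0.63: n' = 0.63(1 − 0.5616) / [0.5616(1 − 0.63)] ≈ 1.3292
Items = 1.3292 × 7 ≈ 9.30 → 10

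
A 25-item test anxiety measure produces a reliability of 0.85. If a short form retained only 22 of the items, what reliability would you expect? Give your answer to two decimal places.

0.83

Length ratio n = 22/25 = 0.88
Spearman-Brown: r_new = n·r / (1 + (n − 1)·r)
r_new = (0.88 × 0.85) / (1 + (0.88 − 1) × 0.85)
r_new = 0.7480 / 0.8980 ≈ 0.8330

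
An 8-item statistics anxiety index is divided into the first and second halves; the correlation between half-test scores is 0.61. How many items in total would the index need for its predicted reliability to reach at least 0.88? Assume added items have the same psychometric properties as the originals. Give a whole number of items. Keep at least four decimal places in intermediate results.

r_full = 2(0.61)/(1 + 0.61) = 0.7578
n = r_tgt(1 − r_full) / [r_full(1 − r_tgt)] = 0.88 × 0.2422 / (0.7578 × 0.12) ≈ 2.3438
Items = 2.3438 × 8 ≈ 18.75 → 19

19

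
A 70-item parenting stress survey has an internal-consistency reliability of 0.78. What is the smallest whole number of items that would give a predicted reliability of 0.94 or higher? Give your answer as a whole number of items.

310

n = 0.94(1 − 0.78) / [0.78(1 − 0.94)]
n = 0.2068 / 0.0468 ≈ 4.4188
4.4188 × 70 = 309.32 → 310 items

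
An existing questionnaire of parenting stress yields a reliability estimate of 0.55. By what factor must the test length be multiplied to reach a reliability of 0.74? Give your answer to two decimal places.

Spearman-Brown solved for the length factor n:
n = r_target (1 − r_old) / [ r_old (1 − r_target) ]
n = 0.74 × (1 − 0.55) / [ 0.55 × (1 − 0.74) ]
  = 0.3330 / 0.1430 = 2.3287

2.33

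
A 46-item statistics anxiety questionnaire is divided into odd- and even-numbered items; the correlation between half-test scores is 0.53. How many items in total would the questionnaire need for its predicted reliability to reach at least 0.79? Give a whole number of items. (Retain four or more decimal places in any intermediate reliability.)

r_full = 2(0.53)/(1 + 0.53) = 0.6928
n = r_tgt(1 − r_full) / [r_full(1 − r_tgt)] = 0.79 × 0.3072 / (0.6928 × 0.21) ≈ 1.6681
Items = 1.6681 × 46 ≈ 76.73 → 77

77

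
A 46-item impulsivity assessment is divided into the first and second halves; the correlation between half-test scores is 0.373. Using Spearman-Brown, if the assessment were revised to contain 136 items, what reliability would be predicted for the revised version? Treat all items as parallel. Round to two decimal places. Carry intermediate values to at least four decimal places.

Spearman-Brown correction (n = 2): r_full = 2·0.373/(1 + 0.373) = 0.5433
Length factor from 46 to 136 items: n = 136/46 = 2.9565
r_new = n·r_full / (1 + (n − 1)·r_full) = 1.6063 / 2.0630 ≈ 0.7786

0.78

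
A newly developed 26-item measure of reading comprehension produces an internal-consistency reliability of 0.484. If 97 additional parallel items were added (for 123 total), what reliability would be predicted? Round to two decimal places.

0.82

The new length is 123/26 = 4.7308 times the old.
Spearman-Brown: r_new = n·r / (1 + (n − 1)·r)
r_new = (4.7308 × 0.484) / (1 + (4.7308 − 1) × 0.484)
     = 2.2897 / 2.8057 = 0.8161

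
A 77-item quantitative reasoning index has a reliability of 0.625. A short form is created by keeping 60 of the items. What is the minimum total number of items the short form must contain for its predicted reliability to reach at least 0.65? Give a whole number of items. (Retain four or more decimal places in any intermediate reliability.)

Short-form reliability: n = 60/77 = 0.7792; r_60 = n·r/(1+(n−1)r) ≈ 0.5650
Length factor from the short form to reach 0.65: n' = 0.65(1 − 0.5650) / [0.5650(1 − 0.65)] ≈ 1.4298
Total items = 1.4298 × 60 = 85.79, rounded up to 86.

86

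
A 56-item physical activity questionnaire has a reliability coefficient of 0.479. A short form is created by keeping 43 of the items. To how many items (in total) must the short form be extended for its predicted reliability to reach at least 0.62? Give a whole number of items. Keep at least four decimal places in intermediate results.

First, r for the 43-item form: n = 43/56 = 0.7679, so r_43 = 0.7679·0.479/(1 + (0.7679 − 1)·0.479) = 0.4138
Then solve for n' with r_old = 0.4138, r_target = 0.62: n' = 0.62(1 − 0.4138)/[0.4138(1 − 0.62)] = 2.3113
Total items = 2.3113 × 43 = 99.39, rounded up to 100.

100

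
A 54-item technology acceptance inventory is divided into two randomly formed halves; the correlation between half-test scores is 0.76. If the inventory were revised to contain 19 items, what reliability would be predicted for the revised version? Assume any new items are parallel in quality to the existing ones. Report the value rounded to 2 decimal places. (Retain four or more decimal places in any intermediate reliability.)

0.69

First correct the split-half correlation to full-test reliability: r_full = 2 × 0.76 / (1 + 0.76) ≈ 0.8636
Length factor from 54 to 19 items: n = 19/54 = 0.3519
r_new = n·r_full / (1 + (n − 1)·r_full) = 0.3039 / 0.4403 ≈ 0.6902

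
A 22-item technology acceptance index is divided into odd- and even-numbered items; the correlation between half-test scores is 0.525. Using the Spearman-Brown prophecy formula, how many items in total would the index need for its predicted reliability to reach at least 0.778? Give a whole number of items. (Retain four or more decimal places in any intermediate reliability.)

35

Corrected full-test reliability: r_full = 2 × 0.525 / (1 + 0.525) ≈ 0.6885
Solve Spearman-Brown for n: n = 0.778(1 − 0.6885) / [0.6885(1 − 0.778)] = 1.5856
Items = 1.5856 × 22 ≈ 34.88 → 35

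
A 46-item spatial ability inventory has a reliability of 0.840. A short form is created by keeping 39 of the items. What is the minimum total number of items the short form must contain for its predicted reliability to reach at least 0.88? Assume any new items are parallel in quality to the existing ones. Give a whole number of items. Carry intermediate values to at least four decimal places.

65

First, r for the 39-item form: n = 39/46 = 0.8478, so r_39 = 0.8478·0.840/(1 + (0.8478 − 1)·0.840) = 0.8165
Length factor from the short form to reach 0.88: n' = 0.88(1 − 0.8165) / [0.8165(1 − 0.88)] ≈ 1.6481
Items = 1.6481 × 39 ≈ 64.28 → 65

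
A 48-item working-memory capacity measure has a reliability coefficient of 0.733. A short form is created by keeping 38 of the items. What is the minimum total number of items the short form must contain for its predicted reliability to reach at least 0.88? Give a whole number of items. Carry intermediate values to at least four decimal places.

129

Short-form reliability: n = 38/48 = 0.7917; r_38 = n·r/(1+(n−1)r) ≈ 0.6849
Length factor from the short form to reach 0.88: n' = 0.88(1 − 0.6849) / [0.6849(1 − 0.88)] ≈ 3.3738
Total items = 3.3738 × 38 = 128.20, rounded up to 129.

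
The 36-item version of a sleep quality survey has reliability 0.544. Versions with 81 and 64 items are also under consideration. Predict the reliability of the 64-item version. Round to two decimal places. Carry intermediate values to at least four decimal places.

0.68

The 81-item form is not needed; work directly from the 36-item form with n = 64/36 = 1.7778.
r_{64} = n·r / (1 + (n − 1)·r) = 0.9671 / 1.4231 ≈ 0.6796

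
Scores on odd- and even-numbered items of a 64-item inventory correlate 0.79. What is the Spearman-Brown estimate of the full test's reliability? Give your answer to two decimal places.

0.88

r_full = 2r_hh / (1 + r_hh) = 2 × 0.79 / (1 + 0.79)
r_full = 1.5800 / 1.7900 ≈ 0.8827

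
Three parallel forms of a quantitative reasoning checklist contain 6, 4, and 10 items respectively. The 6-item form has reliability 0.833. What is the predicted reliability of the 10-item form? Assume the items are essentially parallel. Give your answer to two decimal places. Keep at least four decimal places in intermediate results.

0.89

Only the ratio of lengths matters: n = 10/6 = 1.6667
r_{10} = n·r / (1 + (n − 1)·r) = 1.3884 / 1.5554 ≈ 0.8926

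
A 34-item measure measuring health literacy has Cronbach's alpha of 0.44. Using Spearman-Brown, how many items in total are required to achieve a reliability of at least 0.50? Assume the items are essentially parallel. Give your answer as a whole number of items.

Invert Spearman-Brown to solve for n:
n = r*(1 − r) / [ r (1 − r*) ]
n = [0.50 × 0.56] / [0.44 × 0.50]
n = 0.2800 / 0.2200 ≈ 1.2727
1.2727 × 34 = 43.27 → 44 items

44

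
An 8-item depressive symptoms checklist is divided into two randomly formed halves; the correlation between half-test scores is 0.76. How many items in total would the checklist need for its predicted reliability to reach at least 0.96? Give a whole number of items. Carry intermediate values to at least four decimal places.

Corrected full-test reliability: r_full = 2 × 0.76 / (1 + 0.76) ≈ 0.8636
Solve Spearman-Brown for n: n = 0.96(1 − 0.8636) / [0.8636(1 − 0.96)] = 3.7906
Items = 3.7906 × 8 ≈ 30.32 → 31

31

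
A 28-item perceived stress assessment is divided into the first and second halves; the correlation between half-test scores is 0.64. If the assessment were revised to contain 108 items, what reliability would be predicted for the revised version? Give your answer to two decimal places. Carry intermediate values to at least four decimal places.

Spearman-Brown correction (n = 2): r_full = 2·0.64/(1 + 0.64) = 0.7805
Then adjust to 108 items: n = 108/28 = 3.8571
r_new = n·r_full / (1 + (n − 1)·r_full) = 3.0105 / 3.2300 ≈ 0.9320

0.93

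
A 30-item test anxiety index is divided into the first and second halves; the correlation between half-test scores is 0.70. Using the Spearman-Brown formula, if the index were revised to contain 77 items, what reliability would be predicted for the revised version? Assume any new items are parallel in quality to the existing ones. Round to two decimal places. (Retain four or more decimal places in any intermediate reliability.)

0.92

Spearman-Brown correction (n = 2): r_full = 2·0.70/(1 + 0.70) = 0.8235
Then adjust to 77 items: n = 77/30 = 2.5667
r_new = n·r_full / (1 + (n − 1)·r_full) = 2.1137 / 2.2902 ≈ 0.9229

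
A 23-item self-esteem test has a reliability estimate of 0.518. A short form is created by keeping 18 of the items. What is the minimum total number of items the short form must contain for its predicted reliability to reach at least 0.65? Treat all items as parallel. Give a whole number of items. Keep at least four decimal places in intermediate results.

Short-form reliability: n = 18/23 = 0.7826; r_18 = n·r/(1+(n−1)r) ≈ 0.4568
Then solve for n' with r_old = 0.4568, r_target = 0.65: n' = 0.65(1 − 0.4568)/[0.4568(1 − 0.65)] = 2.2084
Total items = 2.2084 × 18 = 39.75, rounded up to 40.

40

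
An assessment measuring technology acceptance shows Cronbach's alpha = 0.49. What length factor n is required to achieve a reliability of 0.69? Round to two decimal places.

Rearranging the Spearman-Brown formula for n,
n = r*(1 − r) / [ r (1 − r*) ]
n = 0.69(1 − 0.49) / [0.49(1 − 0.69)]
n = 0.3519 / 0.1519 ≈ 2.3167

2.32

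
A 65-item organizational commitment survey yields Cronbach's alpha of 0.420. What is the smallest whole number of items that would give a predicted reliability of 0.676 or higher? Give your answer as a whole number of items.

Spearman-Brown solved for the length factor n:
n = r*(1 − r) / [ r (1 − r*) ]
n = [0.676 × 0.580] / [0.420 × 0.324]
n = 0.392080 / 0.136080 ≈ 2.8812
2.8812 × 65 = 187.28 → 188 items

188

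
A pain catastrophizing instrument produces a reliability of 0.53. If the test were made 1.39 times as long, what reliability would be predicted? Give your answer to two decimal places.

0.61

r_new = 1.39·0.53 / [1 + (1.39 − 1)·0.53]
r_new = 0.7367 / 1.2067 ≈ 0.6105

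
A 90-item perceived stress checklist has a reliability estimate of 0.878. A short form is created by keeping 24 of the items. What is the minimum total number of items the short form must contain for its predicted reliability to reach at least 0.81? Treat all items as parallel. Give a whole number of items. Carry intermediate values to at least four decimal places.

54

First, r for the 24-item form: n = 24/90 = 0.2667, so r_24 = 0.2667·0.878/(1 + (0.2667 − 1)·0.878) = 0.6575
Then solve for n' with r_old = 0.6575, r_target = 0.81: n' = 0.81(1 − 0.6575)/[0.6575(1 − 0.81)] = 2.2207
Total items = 2.2207 × 24 = 53.30, rounded up to 54.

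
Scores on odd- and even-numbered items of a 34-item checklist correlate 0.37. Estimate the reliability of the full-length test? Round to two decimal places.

Each half is half the length of the full test, so the full test is n = 2 times a half.
r_full = 2r_hh / (1 + r_hh) = 2 × 0.37 / (1 + 0.37)
r_full = 0.7400 / 1.3700 ≈ 0.5401

0.54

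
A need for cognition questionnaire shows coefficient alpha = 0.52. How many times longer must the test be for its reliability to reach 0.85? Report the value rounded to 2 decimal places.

5.23

n = 0.85 × (1 − 0.52) / [ 0.52 × (1 − 0.85) ]
n = 0.4080 / 0.0780 ≈ 5.2308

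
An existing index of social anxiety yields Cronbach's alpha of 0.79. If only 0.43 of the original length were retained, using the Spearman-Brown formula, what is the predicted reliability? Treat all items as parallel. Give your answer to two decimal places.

0.62

Spearman-Brown: r_new = n·r / (1 + (n − 1)·r)
r_new = 0.43·0.79 / [1 + (0.43 − 1)·0.79]
r_new = 0.3397 / 0.5497 ≈ 0.6180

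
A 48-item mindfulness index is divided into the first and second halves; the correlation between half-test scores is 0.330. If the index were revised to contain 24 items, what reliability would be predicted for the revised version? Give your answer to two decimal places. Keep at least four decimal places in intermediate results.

0.33

Spearman-Brown correction (n = 2): r_full = 2·0.330/(1 + 0.330) = 0.4962
Then adjust to 24 items: n = 24/48 = 0.5000
r_new = n·r_full / (1 + (n − 1)·r_full) = 0.2481 / 0.7519 ≈ 0.3300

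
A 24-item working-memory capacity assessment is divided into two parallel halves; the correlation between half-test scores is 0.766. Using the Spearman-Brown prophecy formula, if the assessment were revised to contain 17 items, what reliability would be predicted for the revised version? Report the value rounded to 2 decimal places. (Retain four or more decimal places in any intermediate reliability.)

First correct the split-half correlation to full-test reliability: r_full = 2 × 0.766 / (1 + 0.766) ≈ 0.8675
Length factor from 24 to 17 items: n = 17/24 = 0.7083
r_new = n·r_full / (1 + (n − 1)·r_full) = 0.6145 / 0.7470 ≈ 0.8226

0.82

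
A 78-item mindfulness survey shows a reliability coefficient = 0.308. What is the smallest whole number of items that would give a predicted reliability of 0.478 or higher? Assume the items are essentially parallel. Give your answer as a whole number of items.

Spearman-Brown solved for the length factor n:
n = r_target (1 − r_old) / [ r_old (1 − r_target) ]
n = 0.478(1 − 0.308) / [0.308(1 − 0.478)]
  = 0.330776 / 0.160776 = 2.0574
2.0574 × 78 = 160.48 → 161 items

161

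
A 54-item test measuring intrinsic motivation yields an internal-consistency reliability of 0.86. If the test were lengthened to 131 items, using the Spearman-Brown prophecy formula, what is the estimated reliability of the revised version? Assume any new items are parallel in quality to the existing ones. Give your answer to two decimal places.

0.94

The new length is 131/54 = 2.4259 times the old.
By Spearman-Brown, r_new = n r / (1 + (n − 1) r).
r_new = (2.4259 × 0.86) / (1 + (2.4259 − 1) × 0.86)
     = 2.0863 / 2.2263 = 0.9371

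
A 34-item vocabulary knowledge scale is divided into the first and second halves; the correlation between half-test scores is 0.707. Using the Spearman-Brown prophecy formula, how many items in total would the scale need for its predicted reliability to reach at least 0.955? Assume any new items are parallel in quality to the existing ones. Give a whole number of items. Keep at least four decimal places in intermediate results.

150

Corrected full-test reliability: r_full = 2 × 0.707 / (1 + 0.707) ≈ 0.8284
Solve Spearman-Brown for n: n = 0.955(1 − 0.8284) / [0.8284(1 − 0.955)] = 4.3961
Items = 4.3961 × 34 ≈ 149.47 → 150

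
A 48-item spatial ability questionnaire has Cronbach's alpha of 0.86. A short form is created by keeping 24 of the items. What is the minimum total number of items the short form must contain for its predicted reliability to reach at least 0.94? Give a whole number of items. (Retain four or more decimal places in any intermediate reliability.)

123

Short-form reliability: n = 24/48 = 0.5000; r_24 = n·r/(1+(n−1)r) ≈ 0.7544
Then solve for n' with r_old = 0.7544, r_target = 0.94: n' = 0.94(1 − 0.7544)/[0.7544(1 − 0.94)] = 5.1004
Items = 5.1004 × 24 ≈ 122.41 → 123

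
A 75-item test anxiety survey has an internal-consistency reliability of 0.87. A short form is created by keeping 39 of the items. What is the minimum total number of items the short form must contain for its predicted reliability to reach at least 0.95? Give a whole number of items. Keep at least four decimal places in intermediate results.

First, r for the 39-item form: n = 39/75 = 0.5200, so r_39 = 0.5200·0.87/(1 + (0.5200 − 1)·0.87) = 0.7768
Then solve for n' with r_old = 0.7768, r_target = 0.95: n' = 0.95(1 − 0.7768)/[0.7768(1 − 0.95)] = 5.4593
Total items = 5.4593 × 39 = 212.91, rounded up to 213.

213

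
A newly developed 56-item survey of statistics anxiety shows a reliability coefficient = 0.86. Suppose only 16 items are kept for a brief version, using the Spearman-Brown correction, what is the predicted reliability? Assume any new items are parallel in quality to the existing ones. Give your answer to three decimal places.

n = 16/56 = 0.2857
r_new = 0.2857·0.86 / [1 + (0.2857 − 1)·0.86]
r_new = 0.2457 / 0.3857 ≈ 0.6370

0.637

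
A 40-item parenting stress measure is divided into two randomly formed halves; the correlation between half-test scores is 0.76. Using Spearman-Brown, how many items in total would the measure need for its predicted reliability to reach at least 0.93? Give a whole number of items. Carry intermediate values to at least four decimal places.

r_full = 2(0.76)/(1 + 0.76) = 0.8636
n = r_tgt(1 − r_full) / [r_full(1 − r_tgt)] = 0.93 × 0.1364 / (0.8636 × 0.07) ≈ 2.0984
Required items = 2.0984 × 40 = 83.94, so 84 items.

84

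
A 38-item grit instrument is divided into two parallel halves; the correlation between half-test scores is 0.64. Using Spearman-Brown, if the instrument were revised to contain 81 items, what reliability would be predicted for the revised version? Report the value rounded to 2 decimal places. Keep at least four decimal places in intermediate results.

0.88

First correct the split-half correlation to full-test reliability: r_full = 2 × 0.64 / (1 + 0.64) ≈ 0.7805
Length factor from 38 to 81 items: n = 81/38 = 2.1316
r_new = n·r_full / (1 + (n − 1)·r_full) = 1.6637 / 1.8832 ≈ 0.8834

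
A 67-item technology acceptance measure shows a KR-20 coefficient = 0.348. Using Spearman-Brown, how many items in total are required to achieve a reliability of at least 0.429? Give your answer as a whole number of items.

n = 0.429(1 − 0.348) / [0.348(1 − 0.429)]
  = 0.279708 / 0.198708 = 1.4076
Items needed = n × 67 = 1.4076 × 67 ≈ 94.31 → round up to 95

95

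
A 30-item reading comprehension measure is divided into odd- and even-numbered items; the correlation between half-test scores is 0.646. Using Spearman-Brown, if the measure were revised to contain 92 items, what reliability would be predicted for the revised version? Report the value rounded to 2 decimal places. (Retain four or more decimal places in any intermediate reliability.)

0.92

Spearman-Brown correction (n = 2): r_full = 2·0.646/(1 + 0.646) = 0.7849
Length factor from 30 to 92 items: n = 92/30 = 3.0667
r_new = n·r_full / (1 + (n − 1)·r_full) = 2.4071 / 2.6222 ≈ 0.9180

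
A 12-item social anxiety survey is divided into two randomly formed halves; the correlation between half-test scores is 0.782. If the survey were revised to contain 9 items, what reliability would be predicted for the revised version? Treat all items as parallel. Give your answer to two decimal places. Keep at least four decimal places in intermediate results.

0.84

First correct the split-half correlation to full-test reliability: r_full = 2 × 0.782 / (1 + 0.782) ≈ 0.8777
Length factor from 12 to 9 items: n = 9/12 = 0.7500
r_new = n·r_full / (1 + (n − 1)·r_full) = 0.6583 / 0.7806 ≈ 0.8433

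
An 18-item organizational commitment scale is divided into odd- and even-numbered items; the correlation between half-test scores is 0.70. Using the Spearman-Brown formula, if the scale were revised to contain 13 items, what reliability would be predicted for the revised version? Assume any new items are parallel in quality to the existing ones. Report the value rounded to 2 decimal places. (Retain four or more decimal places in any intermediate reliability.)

0.77

Spearman-Brown correction (n = 2): r_full = 2·0.70/(1 + 0.70) = 0.8235
Length factor from 18 to 13 items: n = 13/18 = 0.7222
r_new = n·r_full / (1 + (n − 1)·r_full) = 0.5947 / 0.7712 ≈ 0.7711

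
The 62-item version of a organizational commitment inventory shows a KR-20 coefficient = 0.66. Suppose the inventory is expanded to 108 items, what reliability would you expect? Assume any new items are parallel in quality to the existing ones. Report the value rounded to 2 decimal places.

The new length is 108/62 = 1.7419 times the old.
By Spearman-Brown, r_new = n r / (1 + (n − 1) r).
r_new = (1.7419 × 0.66) / (1 + (1.7419 − 1) × 0.66)
     = 1.1497 / 1.4897 = 0.7718

0.77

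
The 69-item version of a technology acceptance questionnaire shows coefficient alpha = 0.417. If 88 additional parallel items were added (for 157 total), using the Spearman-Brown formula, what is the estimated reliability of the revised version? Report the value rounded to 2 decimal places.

The new length is 157/69 = 2.2754 times the old.
Apply the Spearman-Brown prophecy formula, r' = nr / [1 + (n − 1)r]:
r_new = (2.2754 × 0.417) / (1 + (2.2754 − 1) × 0.417)
     = 0.9488 / 1.5318 = 0.6194

0.62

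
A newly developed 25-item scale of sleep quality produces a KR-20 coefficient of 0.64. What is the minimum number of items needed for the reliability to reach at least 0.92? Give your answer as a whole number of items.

n = [0.92 × 0.36] / [0.64 × 0.08]
n = 0.3312 / 0.0512 ≈ 6.4688
So the test needs 6.4688 × 25 ≈ 161.72 items; rounding up, 162.

162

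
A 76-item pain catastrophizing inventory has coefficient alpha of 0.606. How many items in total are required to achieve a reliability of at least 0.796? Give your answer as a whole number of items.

193

n = 0.796 × (1 − 0.606) / [ 0.606 × (1 − 0.796) ]
n = 0.313624 / 0.123624 ≈ 2.5369
2.5369 × 76 = 192.80 → 193 items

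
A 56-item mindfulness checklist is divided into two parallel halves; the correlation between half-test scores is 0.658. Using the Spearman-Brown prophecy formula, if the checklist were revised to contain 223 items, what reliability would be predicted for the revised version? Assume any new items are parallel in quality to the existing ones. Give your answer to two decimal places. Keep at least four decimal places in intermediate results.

0.94

First correct the split-half correlation to full-test reliability: r_full = 2 × 0.658 / (1 + 0.658) ≈ 0.7937
Length factor from 56 to 223 items: n = 223/56 = 3.9821
r_new = n·r_full / (1 + (n − 1)·r_full) = 3.1606 / 3.3669 ≈ 0.9387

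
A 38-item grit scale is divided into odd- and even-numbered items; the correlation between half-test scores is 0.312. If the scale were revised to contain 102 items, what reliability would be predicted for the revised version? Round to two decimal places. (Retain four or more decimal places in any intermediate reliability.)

Spearman-Brown correction (n = 2): r_full = 2·0.312/(1 + 0.312) = 0.4756
Length factor from 38 to 102 items: n = 102/38 = 2.6842
r_new = n·r_full / (1 + (n − 1)·r_full) = 1.2766 / 1.8010 ≈ 0.7088

0.71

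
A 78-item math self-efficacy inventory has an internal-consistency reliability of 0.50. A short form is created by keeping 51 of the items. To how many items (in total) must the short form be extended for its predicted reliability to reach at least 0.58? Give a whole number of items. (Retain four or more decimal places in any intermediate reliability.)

108

First, r for the 51-item form: n = 51/78 = 0.6538, so r_51 = 0.6538·0.50/(1 + (0.6538 − 1)·0.50) = 0.3953
Length factor from the short form to reach 0.58: n' = 0.58(1 − 0.3953) / [0.3953(1 − 0.58)] ≈ 2.1125
Items = 2.1125 × 51 ≈ 107.74 → 108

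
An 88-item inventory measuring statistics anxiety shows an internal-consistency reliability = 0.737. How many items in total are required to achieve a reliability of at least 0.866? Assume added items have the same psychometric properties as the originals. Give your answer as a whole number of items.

Spearman-Brown solved for the length factor n:
n = r_target (1 − r_old) / [ r_old (1 − r_target) ]
n = 0.866(1 − 0.737) / [0.737(1 − 0.866)]
n = 0.227758 / 0.098758 ≈ 2.3062
So the test needs 2.3062 × 88 ≈ 202.95 items; rounding up, 203.

203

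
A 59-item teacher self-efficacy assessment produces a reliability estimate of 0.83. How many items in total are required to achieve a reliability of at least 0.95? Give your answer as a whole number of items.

Invert Spearman-Brown to solve for n:
n = r_target (1 − r_old) / [ r_old (1 − r_target) ]
n = [0.95 × 0.17] / [0.83 × 0.05]
n = 0.1615 / 0.0415 ≈ 3.8916
So the test needs 3.8916 × 59 ≈ 229.60 items; rounding up, 230.

230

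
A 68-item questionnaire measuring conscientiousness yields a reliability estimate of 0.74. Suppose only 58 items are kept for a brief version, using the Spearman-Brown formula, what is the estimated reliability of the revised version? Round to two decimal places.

0.71

The new length is 58/68 = 0.8529 times the old.
Spearman-Brown: r_new = n·r / (1 + (n − 1)·r)
r_new = (0.8529 × 0.74) / (1 + (0.8529 − 1) × 0.74)
r_new = 0.6311 / 0.8911 ≈ 0.7082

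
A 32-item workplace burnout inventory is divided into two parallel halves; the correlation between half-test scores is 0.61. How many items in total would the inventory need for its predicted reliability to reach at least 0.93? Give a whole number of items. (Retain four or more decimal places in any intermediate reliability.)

r_full = 2(0.61)/(1 + 0.61) = 0.7578
n = r_tgt(1 − r_full) / [r_full(1 − r_tgt)] = 0.93 × 0.2422 / (0.7578 × 0.07) ≈ 4.2462
Items = 4.2462 × 32 ≈ 135.88 → 136

136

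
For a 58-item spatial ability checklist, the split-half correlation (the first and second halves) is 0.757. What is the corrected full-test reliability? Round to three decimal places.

Apply the Spearman-Brown correction with n = 2:
r_full = 2r_hh / (1 + r_hh) = 2 × 0.757 / (1 + 0.757)
       = 1.5140 / 1.7570 = 0.8617

0.862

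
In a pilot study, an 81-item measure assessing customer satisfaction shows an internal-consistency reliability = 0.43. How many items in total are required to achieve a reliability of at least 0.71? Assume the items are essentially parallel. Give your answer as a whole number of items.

n = 0.71 × (1 − 0.43) / [ 0.43 × (1 − 0.71) ]
  = 0.4047 / 0.1247 = 3.2454
3.2454 × 81 = 262.88 → 263 items

263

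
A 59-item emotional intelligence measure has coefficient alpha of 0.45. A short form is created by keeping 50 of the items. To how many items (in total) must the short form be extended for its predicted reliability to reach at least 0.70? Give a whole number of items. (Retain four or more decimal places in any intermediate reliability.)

169

Short-form reliability: n = 50/59 = 0.8475; r_50 = n·r/(1+(n−1)r) ≈ 0.4095
Length factor from the short form to reach 0.70: n' = 0.70(1 − 0.4095) / [0.4095(1 − 0.70)] ≈ 3.3647
Items = 3.3647 × 50 ≈ 168.24 → 169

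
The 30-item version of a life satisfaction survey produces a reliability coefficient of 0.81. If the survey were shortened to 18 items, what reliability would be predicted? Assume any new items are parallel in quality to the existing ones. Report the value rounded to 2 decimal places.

The new length is 18/30 = 0.6 times the old.
By Spearman-Brown, r_new = n r / (1 + (n − 1) r).
r_new = (0.6 × 0.81) / (1 + (0.6 − 1) × 0.81)
r_new = 0.4860 / 0.6760 ≈ 0.7189

0.72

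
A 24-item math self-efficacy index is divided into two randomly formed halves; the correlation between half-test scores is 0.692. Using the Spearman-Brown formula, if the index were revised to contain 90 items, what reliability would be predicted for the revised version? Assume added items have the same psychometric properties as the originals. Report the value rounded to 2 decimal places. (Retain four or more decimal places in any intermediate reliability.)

0.94

Full-test reliability from the split-half r: r_full = 2(0.692)/(1 + 0.692) = 0.8180
Length factor from 24 to 90 items: n = 90/24 = 3.7500
r_new = n·r_full / (1 + (n − 1)·r_full) = 3.0675 / 3.2495 ≈ 0.9440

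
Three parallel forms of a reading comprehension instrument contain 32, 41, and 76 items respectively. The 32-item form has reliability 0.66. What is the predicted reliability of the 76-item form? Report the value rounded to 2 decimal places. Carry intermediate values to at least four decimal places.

Only the ratio of lengths matters: n = 76/32 = 2.3750
r_{76} = n·r / (1 + (n − 1)·r) = 1.5675 / 1.9075 ≈ 0.8218

0.82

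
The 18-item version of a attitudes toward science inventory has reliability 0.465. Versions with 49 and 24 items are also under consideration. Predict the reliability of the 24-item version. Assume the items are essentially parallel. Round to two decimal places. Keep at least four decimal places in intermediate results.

0.54

Only the ratio of lengths matters: n = 24/18 = 1.3333
r_{24} = n·r / (1 + (n − 1)·r) = 0.6200 / 1.1550 ≈ 0.5368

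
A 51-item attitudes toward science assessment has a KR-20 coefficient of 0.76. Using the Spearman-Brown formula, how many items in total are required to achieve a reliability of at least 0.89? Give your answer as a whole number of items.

Invert Spearman-Brown to solve for n:
n = r*(1 − r) / [ r (1 − r*) ]
n = 0.89(1 − 0.76) / [0.76(1 − 0.89)]
  = 0.2136 / 0.0836 = 2.5550
2.5550 × 51 = 130.31 → 131 items

131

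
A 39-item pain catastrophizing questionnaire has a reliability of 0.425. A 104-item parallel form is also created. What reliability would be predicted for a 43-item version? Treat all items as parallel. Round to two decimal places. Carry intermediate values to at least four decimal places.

0.45

The 104-item form is not needed; work directly from the 39-item form with n = 43/39 = 1.1026.
r_{43} = n·r / (1 + (n − 1)·r) = 0.4686 / 1.0436 ≈ 0.4490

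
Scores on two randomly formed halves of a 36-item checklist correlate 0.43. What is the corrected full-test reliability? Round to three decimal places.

0.601

r_full = 2r_hh / (1 + r_hh) = 2 × 0.43 / (1 + 0.43)
       = 0.8600 / 1.4300 = 0.6014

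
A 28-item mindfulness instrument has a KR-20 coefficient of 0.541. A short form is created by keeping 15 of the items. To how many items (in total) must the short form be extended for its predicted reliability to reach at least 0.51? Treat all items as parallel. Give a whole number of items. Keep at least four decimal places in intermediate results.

Short-form reliability: n = 15/28 = 0.5357; r_15 = n·r/(1+(n−1)r) ≈ 0.3870
Length factor from the short form to reach 0.51: n' = 0.51(1 − 0.3870) / [0.3870(1 − 0.51)] ≈ 1.6486
Total items = 1.6486 × 15 = 24.73, rounded up to 25.

25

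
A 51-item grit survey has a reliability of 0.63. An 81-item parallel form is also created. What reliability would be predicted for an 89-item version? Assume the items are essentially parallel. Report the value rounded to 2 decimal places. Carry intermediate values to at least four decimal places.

Only the ratio of lengths matters: n = 89/51 = 1.7451
r_{89} = n·r / (1 + (n − 1)·r) = 1.0994 / 1.4694 ≈ 0.7482

0.75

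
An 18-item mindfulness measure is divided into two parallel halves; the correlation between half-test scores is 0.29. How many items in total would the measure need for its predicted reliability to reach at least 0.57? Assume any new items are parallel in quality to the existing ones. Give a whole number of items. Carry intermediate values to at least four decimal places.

30

r_full = 2(0.29)/(1 + 0.29) = 0.4496
n = r_tgt(1 − r_full) / [r_full(1 − r_tgt)] = 0.57 × 0.5504 / (0.4496 × 0.43) ≈ 1.6228
Required items = 1.6228 × 18 = 29.21, so 30 items.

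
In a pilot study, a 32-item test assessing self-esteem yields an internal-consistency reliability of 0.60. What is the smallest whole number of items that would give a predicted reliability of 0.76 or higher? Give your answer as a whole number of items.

68

Spearman-Brown solved for the length factor n:
n = r_target (1 − r_old) / [ r_old (1 − r_target) ]
n = [0.76 × 0.40] / [0.60 × 0.24]
n = 0.3040 / 0.1440 ≈ 2.1111
Items needed = n × 32 = 2.1111 × 32 ≈ 67.56 → round up to 68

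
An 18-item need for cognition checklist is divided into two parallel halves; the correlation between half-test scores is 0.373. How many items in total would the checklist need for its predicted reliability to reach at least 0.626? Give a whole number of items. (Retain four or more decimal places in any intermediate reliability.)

r_full = 2(0.373)/(1 + 0.373) = 0.5433
n = r_tgt(1 − r_full) / [r_full(1 − r_tgt)] = 0.626 × 0.4567 / (0.5433 × 0.374) ≈ 1.4070
Required items = 1.4070 × 18 = 25.33, so 26 items.

26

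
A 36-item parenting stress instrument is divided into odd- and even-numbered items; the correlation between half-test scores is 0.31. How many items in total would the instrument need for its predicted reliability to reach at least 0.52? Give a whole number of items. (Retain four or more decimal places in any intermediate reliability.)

44

Corrected full-test reliability: r_full = 2 × 0.31 / (1 + 0.31) ≈ 0.4733
n = r_tgt(1 − r_full) / [r_full(1 − r_tgt)] = 0.52 × 0.5267 / (0.4733 × 0.48) ≈ 1.2056
Required items = 1.2056 × 36 = 43.40, so 44 items.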